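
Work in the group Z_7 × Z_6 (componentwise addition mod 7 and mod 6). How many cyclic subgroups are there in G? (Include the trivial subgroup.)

8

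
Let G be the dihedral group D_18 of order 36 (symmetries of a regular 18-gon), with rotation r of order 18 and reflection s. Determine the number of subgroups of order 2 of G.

19

|G| = 36 and 2 | 36, so subgroups of order 2 are possible by Lagrange.
The subgroups of order 2 are: {e, r^10s}; {e, r^11s}; {e, r^12s}; {e, r^13s}; … (19 in all).
So G has 19 subgroups of order 2.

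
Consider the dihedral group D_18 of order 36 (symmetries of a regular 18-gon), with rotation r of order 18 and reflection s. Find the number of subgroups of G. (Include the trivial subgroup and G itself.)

|G| = 36, so by Lagrange every subgroup order divides 36. Divisors: 1, 2, 3, 4, 6, 9, 12, 18, 36.
Subgroups by order — order 1: 1; order 2: 19; order 3: 1; order 4: 9; order 6: 7; order 9: 1; order 12: 3; order 18: 3; order 36: 1.
Total: 1 + 19 + 1 + 9 + 7 + 1 + 3 + 3 + 1 = 45.

45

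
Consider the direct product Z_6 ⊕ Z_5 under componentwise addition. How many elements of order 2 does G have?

1

An element (a,b) has order lcm(ord(a), ord(b)); count pairs with lcm equal to 2.
Enumerating gives 1 such elements.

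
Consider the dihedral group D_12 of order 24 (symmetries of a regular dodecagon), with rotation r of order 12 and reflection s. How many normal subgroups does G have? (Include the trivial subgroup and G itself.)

9

G has 34 subgroups. Checking conjugation-invariance by order — order 1: 1/1 normal; order 2: 1/13 normal; order 3: 1/1 normal; order 4: 1/7 normal; order 6: 1/5 normal; order 8: 0/3 normal; order 12: 3/3 normal; order 24: 1/1 normal.
Total normal subgroups: 9.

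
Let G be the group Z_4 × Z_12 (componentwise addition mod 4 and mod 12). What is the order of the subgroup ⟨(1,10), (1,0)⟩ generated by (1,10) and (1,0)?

24

|⟨(1,10)⟩| = 12 and |⟨(1,0)⟩| = 4, so |H| is a multiple of lcm(12, 4) = 12 and divides |G| = 48.
Closing under the operation: H = {(0,0), (0,2), (0,4), (0,6), (0,8), (0,10), (1,0), (1,2), (1,4), (1,6), (1,8), (1,10), (2,0), (2,2), (2,4), (2,6), (2,8), (2,10), (3,0), (3,2), (3,4), (3,6), (3,8), (3,10)}, so |H| = 24.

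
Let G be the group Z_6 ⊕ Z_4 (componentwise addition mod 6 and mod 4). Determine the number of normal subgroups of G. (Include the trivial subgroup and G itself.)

16

G is abelian, so every subgroup is normal.
G has 16 subgroups in total, hence 16 normal subgroups.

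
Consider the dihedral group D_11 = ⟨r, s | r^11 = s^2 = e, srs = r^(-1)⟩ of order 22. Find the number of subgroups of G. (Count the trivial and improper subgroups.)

|G| = 22, so by Lagrange every subgroup order divides 22. Divisors: 1, 2, 11, 22.
Subgroups by order — order 1: 1; order 2: 11; order 11: 1; order 22: 1.
Total: 1 + 11 + 1 + 1 = 14.

14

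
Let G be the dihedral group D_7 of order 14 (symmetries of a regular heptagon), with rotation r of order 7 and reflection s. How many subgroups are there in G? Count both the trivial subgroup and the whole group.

10

|G| = 14, so by Lagrange every subgroup order divides 14. Divisors: 1, 2, 7, 14.
Subgroups by order — order 1: 1; order 2: 7; order 7: 1; order 14: 1.
Total: 1 + 7 + 1 + 1 = 10.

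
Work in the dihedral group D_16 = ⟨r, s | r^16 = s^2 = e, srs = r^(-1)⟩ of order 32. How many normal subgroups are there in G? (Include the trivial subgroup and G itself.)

8

G has 36 subgroups. Checking conjugation-invariance by order — order 1: 1/1 normal; order 2: 1/17 normal; order 4: 1/9 normal; order 8: 1/5 normal; order 16: 3/3 normal; order 32: 1/1 normal.
Total normal subgroups: 8.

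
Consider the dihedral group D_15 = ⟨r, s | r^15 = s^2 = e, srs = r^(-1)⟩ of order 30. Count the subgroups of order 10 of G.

|G| = 30 and 10 | 30, so subgroups of order 10 are possible by Lagrange.
The subgroups of order 10 are: {e, r^3, r^6, r^9, r^12, rs, r^4s, r^7s, r^10s, r^13s}; {e, r^3, r^6, r^9, r^12, r^2s, r^5s, r^8s, r^11s, r^14s}; {e, r^3, r^6, r^9, r^12, s, r^3s, r^6s, r^9s, r^12s}.
So G has 3 subgroups of order 10.

3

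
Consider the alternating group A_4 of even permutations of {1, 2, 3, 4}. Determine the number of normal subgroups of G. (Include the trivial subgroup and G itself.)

G has 10 subgroups. Checking conjugation-invariance by order — order 1: 1/1 normal; order 2: 0/3 normal; order 3: 0/4 normal; order 4: 1/1 normal; order 12: 1/1 normal.
Total normal subgroups: 3.

3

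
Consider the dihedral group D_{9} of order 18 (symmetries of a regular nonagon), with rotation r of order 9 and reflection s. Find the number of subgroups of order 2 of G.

|G| = 18 and 2 | 18, so subgroups of order 2 are possible by Lagrange.
The subgroups of order 2 are: {e, r^2s}; {e, r^3s}; {e, r^4s}; {e, r^5s}; … (9 in all).
So G has 9 subgroups of order 2.

9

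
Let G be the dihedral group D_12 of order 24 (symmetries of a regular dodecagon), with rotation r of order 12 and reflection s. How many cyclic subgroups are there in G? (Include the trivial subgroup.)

18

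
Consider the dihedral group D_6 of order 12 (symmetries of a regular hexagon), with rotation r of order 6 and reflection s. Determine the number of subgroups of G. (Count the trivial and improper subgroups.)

16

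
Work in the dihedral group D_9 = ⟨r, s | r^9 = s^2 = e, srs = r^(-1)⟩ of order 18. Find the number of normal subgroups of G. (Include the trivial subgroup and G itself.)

4

G has 16 subgroups. Checking conjugation-invariance by order — order 1: 1/1 normal; order 2: 0/9 normal; order 3: 1/1 normal; order 6: 0/3 normal; order 9: 1/1 normal; order 18: 1/1 normal.
Total normal subgroups: 4.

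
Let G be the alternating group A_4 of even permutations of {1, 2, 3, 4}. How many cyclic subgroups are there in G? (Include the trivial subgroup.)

Each element a generates a cyclic subgroup ⟨a⟩; distinct elements may generate the same one (a cyclic group of order d has φ(d) generators).
Cyclic subgroups by order — order 1: 1; order 2: 3; order 3: 4.
Total: 8.

8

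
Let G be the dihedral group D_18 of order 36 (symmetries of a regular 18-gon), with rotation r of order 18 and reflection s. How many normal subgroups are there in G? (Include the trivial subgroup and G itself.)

9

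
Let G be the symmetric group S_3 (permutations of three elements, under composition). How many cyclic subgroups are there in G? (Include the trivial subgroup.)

5

Each element a generates a cyclic subgroup ⟨a⟩; distinct elements may generate the same one (a cyclic group of order d has φ(d) generators).
Cyclic subgroups by order — order 1: 1; order 2: 3; order 3: 1.
Total: 5.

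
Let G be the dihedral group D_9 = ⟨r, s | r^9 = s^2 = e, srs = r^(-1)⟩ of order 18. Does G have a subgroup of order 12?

12 does not divide |G| = 18, so by Lagrange no subgroup of order 12 exists.

No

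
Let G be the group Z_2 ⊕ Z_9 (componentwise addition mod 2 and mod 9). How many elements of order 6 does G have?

2

An element (a,b) has order lcm(ord(a), ord(b)); count pairs with lcm equal to 6.
Enumerating gives 2 such elements.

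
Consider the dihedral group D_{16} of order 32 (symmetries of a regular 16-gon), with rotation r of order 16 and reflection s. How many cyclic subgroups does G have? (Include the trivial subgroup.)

21

A cyclic subgroup of order d is generated by each of its φ(d) elements of order d, so the cyclic subgroups of order d number (#elements of order d)/φ(d).
Cyclic subgroups by order — order 1: 1; order 2: 17; order 4: 1; order 8: 1; order 16: 1.
Total: 21.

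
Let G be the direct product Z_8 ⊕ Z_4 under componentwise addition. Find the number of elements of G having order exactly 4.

12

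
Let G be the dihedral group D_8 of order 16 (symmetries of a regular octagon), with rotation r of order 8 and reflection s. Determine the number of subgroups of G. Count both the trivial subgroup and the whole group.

19

|G| = 16, so by Lagrange every subgroup order divides 16. Divisors: 1, 2, 4, 8, 16.
Subgroups by order — order 1: 1; order 2: 9; order 4: 5; order 8: 3; order 16: 1.
Total: 1 + 9 + 5 + 3 + 1 = 19.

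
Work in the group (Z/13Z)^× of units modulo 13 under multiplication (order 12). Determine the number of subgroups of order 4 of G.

|G| = 12 and 4 | 12, so subgroups of order 4 are possible by Lagrange.
The subgroups of order 4 are: {1, 5, 8, 12}.
So G has 1 subgroup of order 4.

1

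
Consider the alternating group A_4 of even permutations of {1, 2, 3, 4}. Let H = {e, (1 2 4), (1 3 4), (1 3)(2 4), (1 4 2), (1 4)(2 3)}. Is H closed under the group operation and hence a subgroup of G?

No

(1 3 4) ∈ H but its inverse (1 4 3) ∉ H, so H is not a subgroup.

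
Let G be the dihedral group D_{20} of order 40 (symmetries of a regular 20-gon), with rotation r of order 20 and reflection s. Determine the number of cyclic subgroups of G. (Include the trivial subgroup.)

Group the elements of G by the cyclic subgroup they generate; each cyclic subgroup of order d accounts for φ(d) elements.
Cyclic subgroups by order — order 1: 1; order 2: 21; order 4: 1; order 5: 1; order 10: 1; order 20: 1.
Total: 26.

26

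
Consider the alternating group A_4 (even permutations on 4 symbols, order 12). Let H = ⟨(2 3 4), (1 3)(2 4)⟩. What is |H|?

12

|⟨(2 3 4)⟩| = 3 and |⟨(1 3)(2 4)⟩| = 2, so |H| is a multiple of lcm(3, 2) = 6 and divides |G| = 12.
Closing {(2 3 4), (1 3)(2 4)} under the group operation gives all of G, so |H| = 12.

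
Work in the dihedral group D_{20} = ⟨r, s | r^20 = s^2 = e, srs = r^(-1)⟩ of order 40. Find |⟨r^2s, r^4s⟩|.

20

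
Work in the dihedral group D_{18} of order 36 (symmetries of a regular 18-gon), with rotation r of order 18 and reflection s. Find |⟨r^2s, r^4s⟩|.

|⟨r^2s⟩| = 2 and |⟨r^4s⟩| = 2, so |H| is a multiple of lcm(2, 2) = 2 and divides |G| = 36.
Closing under the operation: H = {e, r^2, r^4, r^6, r^8, r^10, r^12, r^14, r^16, s, r^2s, r^4s, r^6s, r^8s, r^10s, r^12s, r^14s, r^16s}, so |H| = 18.

18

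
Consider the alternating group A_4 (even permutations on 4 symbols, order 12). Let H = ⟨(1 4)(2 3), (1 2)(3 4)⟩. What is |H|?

4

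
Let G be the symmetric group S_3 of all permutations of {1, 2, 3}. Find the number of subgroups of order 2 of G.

3

|G| = 6 and 2 | 6, so subgroups of order 2 are possible by Lagrange.
The subgroups of order 2 are: {e, (1 2)}; {e, (1 3)}; {e, (2 3)}.
So G has 3 subgroups of order 2.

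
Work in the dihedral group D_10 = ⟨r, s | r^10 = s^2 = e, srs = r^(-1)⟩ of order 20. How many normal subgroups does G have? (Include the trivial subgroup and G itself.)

7

G has 22 subgroups. Checking conjugation-invariance by order — order 1: 1/1 normal; order 2: 1/11 normal; order 4: 0/5 normal; order 5: 1/1 normal; order 10: 3/3 normal; order 20: 1/1 normal.
Total normal subgroups: 7.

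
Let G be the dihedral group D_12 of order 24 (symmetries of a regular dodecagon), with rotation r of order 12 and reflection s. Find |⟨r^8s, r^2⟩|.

|⟨r^8s⟩| = 2 and |⟨r^2⟩| = 6, so |H| is a multiple of lcm(2, 6) = 6 and divides |G| = 24.
Closing under the operation: H = {e, r^2, r^4, r^6, r^8, r^10, s, r^2s, r^4s, r^6s, r^8s, r^10s}, so |H| = 12.

12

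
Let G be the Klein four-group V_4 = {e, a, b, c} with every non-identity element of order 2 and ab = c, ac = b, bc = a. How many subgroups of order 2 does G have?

|G| = 4 and 2 | 4, so subgroups of order 2 are possible by Lagrange.
The subgroups of order 2 are: {e, a}; {e, b}; {e, c}.
So G has 3 subgroups of order 2.

3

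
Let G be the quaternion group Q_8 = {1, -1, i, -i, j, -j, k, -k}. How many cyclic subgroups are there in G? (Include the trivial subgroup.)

5

A cyclic subgroup of order d is generated by each of its φ(d) elements of order d, so the cyclic subgroups of order d number (#elements of order d)/φ(d).
Cyclic subgroups by order — order 1: 1; order 2: 1; order 4: 3.
Total: 5.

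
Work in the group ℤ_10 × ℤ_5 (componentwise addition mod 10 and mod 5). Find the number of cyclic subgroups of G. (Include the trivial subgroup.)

Each element a generates a cyclic subgroup ⟨a⟩; distinct elements may generate the same one (a cyclic group of order d has φ(d) generators).
Cyclic subgroups by order — order 1: 1; order 2: 1; order 5: 6; order 10: 6.
Total: 14.

14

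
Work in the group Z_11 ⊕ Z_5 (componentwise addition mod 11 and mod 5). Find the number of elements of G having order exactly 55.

40

An element (a,b) has order lcm(ord(a), ord(b)); count pairs with lcm equal to 55.
Enumerating gives 40 such elements.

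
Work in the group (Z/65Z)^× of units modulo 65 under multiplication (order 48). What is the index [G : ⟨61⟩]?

16

|⟨61⟩| = 3 and |G| = 48.
By Lagrange, [G : H] = |G|/|H| = 48/3 = 16.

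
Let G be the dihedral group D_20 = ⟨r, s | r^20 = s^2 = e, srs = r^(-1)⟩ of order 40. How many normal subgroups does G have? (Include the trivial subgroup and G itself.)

G has 48 subgroups. Checking conjugation-invariance by order — order 1: 1/1 normal; order 2: 1/21 normal; order 4: 1/11 normal; order 5: 1/1 normal; order 8: 0/5 normal; order 10: 1/5 normal; order 20: 3/3 normal; order 40: 1/1 normal.
Total normal subgroups: 9.

9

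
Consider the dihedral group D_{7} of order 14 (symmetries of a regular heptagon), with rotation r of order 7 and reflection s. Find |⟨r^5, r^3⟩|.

|⟨r^5⟩| = 7 and |⟨r^3⟩| = 7, so |H| is a multiple of lcm(7, 7) = 7 and divides |G| = 14.
Closing under the operation: H = {e, r, r^2, r^3, r^4, r^5, r^6}, so |H| = 7.

7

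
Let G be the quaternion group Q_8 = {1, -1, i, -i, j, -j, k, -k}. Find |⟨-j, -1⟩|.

|⟨-j⟩| = 4 and |⟨-1⟩| = 2, so |H| is a multiple of lcm(4, 2) = 4 and divides |G| = 8.
Closing under the operation: H = {1, -1, j, -j}, so |H| = 4.

4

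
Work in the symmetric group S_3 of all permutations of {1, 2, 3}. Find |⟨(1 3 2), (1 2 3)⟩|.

3

|⟨(1 3 2)⟩| = 3 and |⟨(1 2 3)⟩| = 3, so |H| is a multiple of lcm(3, 3) = 3 and divides |G| = 6.
Closing under the operation: H = {e, (1 2 3), (1 3 2)}, so |H| = 3.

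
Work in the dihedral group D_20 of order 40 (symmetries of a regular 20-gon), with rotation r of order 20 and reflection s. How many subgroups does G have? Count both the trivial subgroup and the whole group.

|G| = 40, so by Lagrange every subgroup order divides 40. Divisors: 1, 2, 4, 5, 8, 10, 20, 40.
Subgroups by order — order 1: 1; order 2: 21; order 4: 11; order 5: 1; order 8: 5; order 10: 5; order 20: 3; order 40: 1.
Total: 1 + 21 + 11 + 1 + 5 + 5 + 3 + 1 = 48.

48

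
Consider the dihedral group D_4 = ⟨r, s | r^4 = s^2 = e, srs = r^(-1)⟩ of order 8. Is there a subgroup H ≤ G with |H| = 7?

No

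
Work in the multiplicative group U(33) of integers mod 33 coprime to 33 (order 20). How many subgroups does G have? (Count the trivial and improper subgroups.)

10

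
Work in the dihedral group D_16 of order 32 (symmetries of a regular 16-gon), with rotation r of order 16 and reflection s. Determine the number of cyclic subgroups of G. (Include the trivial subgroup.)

Group the elements of G by the cyclic subgroup they generate; each cyclic subgroup of order d accounts for φ(d) elements.
Cyclic subgroups by order — order 1: 1; order 2: 17; order 4: 1; order 8: 1; order 16: 1.
Total: 21.

21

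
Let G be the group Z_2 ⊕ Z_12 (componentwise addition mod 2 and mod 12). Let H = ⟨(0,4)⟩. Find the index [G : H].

|⟨(0,4)⟩| = 3 and |G| = 24.
By Lagrange, [G : H] = |G|/|H| = 24/3 = 8.

8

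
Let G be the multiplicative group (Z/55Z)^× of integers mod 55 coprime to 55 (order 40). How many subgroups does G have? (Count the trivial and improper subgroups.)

16

|G| = 40, so by Lagrange every subgroup order divides 40. Divisors: 1, 2, 4, 5, 8, 10, 20, 40.
Subgroups by order — order 1: 1; order 2: 3; order 4: 3; order 5: 1; order 8: 1; order 10: 3; order 20: 3; order 40: 1.
Total: 1 + 3 + 3 + 1 + 1 + 3 + 3 + 1 = 16.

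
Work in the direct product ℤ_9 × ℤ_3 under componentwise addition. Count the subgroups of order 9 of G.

4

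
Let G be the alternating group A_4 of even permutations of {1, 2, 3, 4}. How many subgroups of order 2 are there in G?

|G| = 12 and 2 | 12, so subgroups of order 2 are possible by Lagrange.
The subgroups of order 2 are: {e, (1 2)(3 4)}; {e, (1 3)(2 4)}; {e, (1 4)(2 3)}.
So G has 3 subgroups of order 2.

3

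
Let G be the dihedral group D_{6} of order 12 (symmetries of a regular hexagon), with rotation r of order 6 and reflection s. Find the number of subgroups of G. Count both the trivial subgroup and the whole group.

16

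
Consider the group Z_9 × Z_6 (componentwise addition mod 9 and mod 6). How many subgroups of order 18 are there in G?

4

|G| = 54 and 18 | 54, so subgroups of order 18 are possible by Lagrange.
The subgroups of order 18 are: {(0,0), (0,1), (0,2), (0,3), (0,4), (0,5), (3,0), (3,1), (3,2), (3,3), (3,4), (3,5), (6,0), (6,1), (6,2), (6,3), (6,4), (6,5)}; {(0,0), (0,3), (1,0), (1,3), (2,0), (2,3), (3,0), (3,3), (4,0), (4,3), (5,0), (5,3), (6,0), (6,3), (7,0), (7,3), (8,0), (8,3)}; {(0,0), (0,3), (1,1), (1,4), (2,2), (2,5), (3,0), (3,3), (4,1), (4,4), (5,2), (5,5), (6,0), (6,3), (7,1), (7,4), (8,2), (8,5)}; {(0,0), (0,3), (1,2), (1,5), (2,1), (2,4), (3,0), (3,3), (4,2), (4,5), (5,1), (5,4), (6,0), (6,3), (7,2), (7,5), (8,1), (8,4)}.
So G has 4 subgroups of order 18.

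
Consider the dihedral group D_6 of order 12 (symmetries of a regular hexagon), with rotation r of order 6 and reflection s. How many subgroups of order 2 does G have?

|G| = 12 and 2 | 12, so subgroups of order 2 are possible by Lagrange.
The subgroups of order 2 are: {e, r^2s}; {e, r^3}; {e, r^3s}; {e, r^4s}; … (7 in all).
So G has 7 subgroups of order 2.

7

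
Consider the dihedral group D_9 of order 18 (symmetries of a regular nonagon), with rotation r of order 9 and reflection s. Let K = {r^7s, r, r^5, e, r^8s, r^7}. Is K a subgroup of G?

No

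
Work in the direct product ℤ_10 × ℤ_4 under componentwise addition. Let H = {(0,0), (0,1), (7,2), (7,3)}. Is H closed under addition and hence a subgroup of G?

No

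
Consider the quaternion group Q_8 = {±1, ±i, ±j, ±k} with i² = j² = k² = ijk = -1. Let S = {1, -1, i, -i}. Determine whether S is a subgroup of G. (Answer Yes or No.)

Yes

|S| = 4 divides |G| = 8, consistent with Lagrange.
S contains the identity, every element's inverse is in S, and S is closed under ·: it is a subgroup.
In fact S = ⟨-i⟩.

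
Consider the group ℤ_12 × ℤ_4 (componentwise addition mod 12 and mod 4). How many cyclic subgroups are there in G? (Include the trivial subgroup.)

Group the elements of G by the cyclic subgroup they generate; each cyclic subgroup of order d accounts for φ(d) elements.
Cyclic subgroups by order — order 1: 1; order 2: 3; order 3: 1; order 4: 6; order 6: 3; order 12: 6.
Total: 20.

20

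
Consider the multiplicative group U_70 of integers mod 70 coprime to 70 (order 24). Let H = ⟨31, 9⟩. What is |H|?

12

|⟨31⟩| = 6 and |⟨9⟩| = 6, so |H| is a multiple of lcm(6, 6) = 6 and divides |G| = 24.
Closing under the operation: H = {1, 9, 11, 19, 29, 31, 39, 41, 51, 59, 61, 69}, so |H| = 12.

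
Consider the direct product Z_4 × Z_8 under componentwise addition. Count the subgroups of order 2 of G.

3

|G| = 32 and 2 | 32, so subgroups of order 2 are possible by Lagrange.
The subgroups of order 2 are: {(0,0), (0,4)}; {(0,0), (2,0)}; {(0,0), (2,4)}.
So G has 3 subgroups of order 2.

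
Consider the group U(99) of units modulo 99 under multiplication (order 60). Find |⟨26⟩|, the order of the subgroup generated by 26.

10

Compute successive powers of 26 mod 99: 26, 82, 53, 91, 89, 37, 71, 64, …; 26^10 ≡ 1 (mod 99).
So |⟨26⟩| = 10.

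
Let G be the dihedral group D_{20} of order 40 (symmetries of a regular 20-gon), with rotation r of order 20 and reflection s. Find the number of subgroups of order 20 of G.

3

|G| = 40 and 20 | 40, so subgroups of order 20 are possible by Lagrange.
The subgroups of order 20 are: {e, r, r^2, r^3, r^4, r^5, r^6, r^7, r^8, r^9, r^10, r^11, r^12, r^13, r^14, r^15, r^16, r^17, r^18, r^19}; {e, r^2, r^4, r^6, r^8, r^10, r^12, r^14, r^16, r^18, s, r^2s, r^4s, r^6s, r^8s, r^10s, r^12s, r^14s, r^16s, r^18s}; {e, r^2, r^4, r^6, r^8, r^10, r^12, r^14, r^16, r^18, rs, r^3s, r^5s, r^7s, r^9s, r^11s, r^13s, r^15s, r^17s, r^19s}.
So G has 3 subgroups of order 20.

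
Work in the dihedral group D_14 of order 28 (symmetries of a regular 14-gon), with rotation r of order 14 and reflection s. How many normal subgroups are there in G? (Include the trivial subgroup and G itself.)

7

G has 28 subgroups. Checking conjugation-invariance by order — order 1: 1/1 normal; order 2: 1/15 normal; order 4: 0/7 normal; order 7: 1/1 normal; order 14: 3/3 normal; order 28: 1/1 normal.
Total normal subgroups: 7.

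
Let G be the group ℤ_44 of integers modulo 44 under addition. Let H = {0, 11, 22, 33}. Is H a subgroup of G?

Yes

|H| = 4 divides |G| = 44, consistent with Lagrange.
H contains the identity, every element's inverse is in H, and H is closed under +: it is a subgroup.
In fact H = ⟨33⟩.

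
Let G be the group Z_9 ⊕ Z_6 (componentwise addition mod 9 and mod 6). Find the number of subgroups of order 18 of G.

|G| = 54 and 18 | 54, so subgroups of order 18 are possible by Lagrange.
The subgroups of order 18 are: {(0,0), (0,1), (0,2), (0,3), (0,4), (0,5), (3,0), (3,1), (3,2), (3,3), (3,4), (3,5), (6,0), (6,1), (6,2), (6,3), (6,4), (6,5)}; {(0,0), (0,3), (1,0), (1,3), (2,0), (2,3), (3,0), (3,3), (4,0), (4,3), (5,0), (5,3), (6,0), (6,3), (7,0), (7,3), (8,0), (8,3)}; {(0,0), (0,3), (1,1), (1,4), (2,2), (2,5), (3,0), (3,3), (4,1), (4,4), (5,2), (5,5), (6,0), (6,3), (7,1), (7,4), (8,2), (8,5)}; {(0,0), (0,3), (1,2), (1,5), (2,1), (2,4), (3,0), (3,3), (4,2), (4,5), (5,1), (5,4), (6,0), (6,3), (7,2), (7,5), (8,1), (8,4)}.
So G has 4 subgroups of order 18.

4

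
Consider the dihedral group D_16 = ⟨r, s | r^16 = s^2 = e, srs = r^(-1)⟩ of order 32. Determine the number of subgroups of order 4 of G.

9

|G| = 32 and 4 | 32, so subgroups of order 4 are possible by Lagrange.
The subgroups of order 4 are: {e, r^8, r^2s, r^10s}; {e, r^8, r^3s, r^11s}; {e, r^4, r^8, r^12}; {e, r^8, r^4s, r^12s}; … (9 in all).
So G has 9 subgroups of order 4.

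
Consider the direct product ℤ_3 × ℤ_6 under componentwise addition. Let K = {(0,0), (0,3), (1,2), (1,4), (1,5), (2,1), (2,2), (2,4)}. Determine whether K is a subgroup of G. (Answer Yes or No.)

No

|K| = 8 does not divide |G| = 18, so by Lagrange K is not a subgroup.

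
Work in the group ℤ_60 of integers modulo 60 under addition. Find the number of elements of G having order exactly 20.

In a cyclic group of order 60, the number of elements of order d (for d | 60) is φ(d).
φ(20) = 8.

8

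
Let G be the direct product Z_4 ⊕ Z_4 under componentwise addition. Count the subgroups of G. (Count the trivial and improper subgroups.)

15

|G| = 16, so by Lagrange every subgroup order divides 16. Divisors: 1, 2, 4, 8, 16.
Subgroups by order — order 1: 1; order 2: 3; order 4: 7; order 8: 3; order 16: 1.
Total: 1 + 3 + 7 + 3 + 1 = 15.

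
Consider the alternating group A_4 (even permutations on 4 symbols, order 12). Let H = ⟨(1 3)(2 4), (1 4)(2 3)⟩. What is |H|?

4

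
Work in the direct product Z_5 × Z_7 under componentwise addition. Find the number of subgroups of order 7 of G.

1

|G| = 35 and 7 | 35, so subgroups of order 7 are possible by Lagrange.
The subgroups of order 7 are: {(0,0), (0,1), (0,2), (0,3), (0,4), (0,5), (0,6)}.
So G has 1 subgroup of order 7.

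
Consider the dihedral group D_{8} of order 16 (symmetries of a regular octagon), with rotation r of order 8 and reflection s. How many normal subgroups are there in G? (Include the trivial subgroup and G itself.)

G has 19 subgroups. Checking conjugation-invariance by order — order 1: 1/1 normal; order 2: 1/9 normal; order 4: 1/5 normal; order 8: 3/3 normal; order 16: 1/1 normal.
Total normal subgroups: 7.

7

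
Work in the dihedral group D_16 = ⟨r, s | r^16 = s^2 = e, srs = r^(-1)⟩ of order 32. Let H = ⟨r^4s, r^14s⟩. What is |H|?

|⟨r^4s⟩| = 2 and |⟨r^14s⟩| = 2, so |H| is a multiple of lcm(2, 2) = 2 and divides |G| = 32.
Closing under the operation: H = {e, r^2, r^4, r^6, r^8, r^10, r^12, r^14, s, r^2s, r^4s, r^6s, r^8s, r^10s, r^12s, r^14s}, so |H| = 16.

16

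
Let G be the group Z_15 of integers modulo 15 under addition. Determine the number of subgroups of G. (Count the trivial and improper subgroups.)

A cyclic group of order 15 has exactly one subgroup for each divisor of 15.
Divisors of 15: 1, 3, 5, 15.
So Z_15 has 4 subgroups.

4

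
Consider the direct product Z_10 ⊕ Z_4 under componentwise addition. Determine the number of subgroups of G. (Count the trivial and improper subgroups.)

|G| = 40, so by Lagrange every subgroup order divides 40. Divisors: 1, 2, 4, 5, 8, 10, 20, 40.
Subgroups by order — order 1: 1; order 2: 3; order 4: 3; order 5: 1; order 8: 1; order 10: 3; order 20: 3; order 40: 1.
Total: 1 + 3 + 3 + 1 + 1 + 3 + 3 + 1 = 16.

16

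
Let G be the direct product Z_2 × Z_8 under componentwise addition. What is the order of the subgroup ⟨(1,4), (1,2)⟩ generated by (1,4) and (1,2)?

8

|⟨(1,4)⟩| = 2 and |⟨(1,2)⟩| = 4, so |H| is a multiple of lcm(2, 4) = 4 and divides |G| = 16.
Closing under the operation: H = {(0,0), (0,2), (0,4), (0,6), (1,0), (1,2), (1,4), (1,6)}, so |H| = 8.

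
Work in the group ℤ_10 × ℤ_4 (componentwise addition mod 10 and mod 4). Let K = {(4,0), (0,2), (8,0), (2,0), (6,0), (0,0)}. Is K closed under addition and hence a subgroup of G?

No

|K| = 6 does not divide |G| = 40, so by Lagrange K is not a subgroup.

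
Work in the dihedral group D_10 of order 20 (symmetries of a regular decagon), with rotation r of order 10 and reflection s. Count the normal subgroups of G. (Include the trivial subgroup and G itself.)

G has 22 subgroups. Checking conjugation-invariance by order — order 1: 1/1 normal; order 2: 1/11 normal; order 4: 0/5 normal; order 5: 1/1 normal; order 10: 3/3 normal; order 20: 1/1 normal.
Total normal subgroups: 7.

7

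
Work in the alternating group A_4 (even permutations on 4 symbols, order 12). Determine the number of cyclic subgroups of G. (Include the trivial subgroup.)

8

Group the elements of G by the cyclic subgroup they generate; each cyclic subgroup of order d accounts for φ(d) elements.
Cyclic subgroups by order — order 1: 1; order 2: 3; order 3: 4.
Total: 8.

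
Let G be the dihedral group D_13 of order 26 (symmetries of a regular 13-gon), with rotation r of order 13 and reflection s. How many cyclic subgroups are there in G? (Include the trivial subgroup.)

15

A cyclic subgroup of order d is generated by each of its φ(d) elements of order d, so the cyclic subgroups of order d number (#elements of order d)/φ(d).
Cyclic subgroups by order — order 1: 1; order 2: 13; order 13: 1.
Total: 15.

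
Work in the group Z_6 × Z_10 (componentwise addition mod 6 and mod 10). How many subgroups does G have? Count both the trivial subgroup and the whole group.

20

|G| = 60, so by Lagrange every subgroup order divides 60. Divisors: 1, 2, 3, 4, 5, 6, 10, 12, 15, 20, 30, 60.
Subgroups by order — order 1: 1; order 2: 3; order 3: 1; order 4: 1; order 5: 1; order 6: 3; order 10: 3; order 12: 1; order 15: 1; order 20: 1; order 30: 3; order 60: 1.
Total: 1 + 3 + 1 + 1 + 1 + 3 + 3 + 1 + 1 + 1 + 3 + 1 = 20.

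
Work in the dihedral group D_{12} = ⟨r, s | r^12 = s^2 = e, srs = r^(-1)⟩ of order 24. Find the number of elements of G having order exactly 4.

2

The elements of order 4 are: r^3, r^9.
That's 2.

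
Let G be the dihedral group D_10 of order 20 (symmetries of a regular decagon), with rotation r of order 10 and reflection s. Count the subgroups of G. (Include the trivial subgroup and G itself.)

|G| = 20, so by Lagrange every subgroup order divides 20. Divisors: 1, 2, 4, 5, 10, 20.
Subgroups by order — order 1: 1; order 2: 11; order 4: 5; order 5: 1; order 10: 3; order 20: 1.
Total: 1 + 11 + 5 + 1 + 3 + 1 = 22.

22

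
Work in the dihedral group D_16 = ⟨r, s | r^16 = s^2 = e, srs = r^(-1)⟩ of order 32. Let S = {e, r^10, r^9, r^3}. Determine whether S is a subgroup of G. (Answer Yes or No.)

r^9 ∈ S but its inverse r^7 ∉ S, so S is not a subgroup.

No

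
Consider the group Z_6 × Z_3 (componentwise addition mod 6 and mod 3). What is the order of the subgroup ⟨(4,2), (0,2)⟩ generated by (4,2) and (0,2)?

9

|⟨(4,2)⟩| = 3 and |⟨(0,2)⟩| = 3, so |H| is a multiple of lcm(3, 3) = 3 and divides |G| = 18.
Closing under the operation: H = {(0,0), (0,1), (0,2), (2,0), (2,1), (2,2), (4,0), (4,1), (4,2)}, so |H| = 9.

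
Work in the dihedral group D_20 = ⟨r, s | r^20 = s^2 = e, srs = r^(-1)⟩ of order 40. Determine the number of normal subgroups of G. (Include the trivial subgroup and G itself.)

G has 48 subgroups. Checking conjugation-invariance by order — order 1: 1/1 normal; order 2: 1/21 normal; order 4: 1/11 normal; order 5: 1/1 normal; order 8: 0/5 normal; order 10: 1/5 normal; order 20: 3/3 normal; order 40: 1/1 normal.
Total normal subgroups: 9.

9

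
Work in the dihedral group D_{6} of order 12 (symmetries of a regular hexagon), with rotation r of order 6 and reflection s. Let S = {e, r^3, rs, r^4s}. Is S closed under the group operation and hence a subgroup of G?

|S| = 4 divides |G| = 12, consistent with Lagrange.
S contains the identity, every element's inverse is in S, and S is closed under ·: it is a subgroup.

Yes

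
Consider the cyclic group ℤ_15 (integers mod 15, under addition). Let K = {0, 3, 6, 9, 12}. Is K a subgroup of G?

|K| = 5 divides |G| = 15, consistent with Lagrange.
K contains the identity, every element's inverse is in K, and K is closed under +: it is a subgroup.
In fact K = ⟨3⟩.

Yes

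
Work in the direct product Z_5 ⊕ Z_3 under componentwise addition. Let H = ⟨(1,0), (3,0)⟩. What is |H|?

|⟨(1,0)⟩| = 5 and |⟨(3,0)⟩| = 5, so |H| is a multiple of lcm(5, 5) = 5 and divides |G| = 15.
Closing under the operation: H = {(0,0), (1,0), (2,0), (3,0), (4,0)}, so |H| = 5.

5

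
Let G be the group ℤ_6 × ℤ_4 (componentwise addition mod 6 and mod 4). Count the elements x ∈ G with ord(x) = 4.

An element (a,b) has order lcm(ord(a), ord(b)); count pairs with lcm equal to 4.
Enumerating gives 4 such elements.

4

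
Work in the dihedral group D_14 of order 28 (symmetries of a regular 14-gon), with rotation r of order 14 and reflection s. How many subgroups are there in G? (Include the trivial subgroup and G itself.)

|G| = 28, so by Lagrange every subgroup order divides 28. Divisors: 1, 2, 4, 7, 14, 28.
Subgroups by order — order 1: 1; order 2: 15; order 4: 7; order 7: 1; order 14: 3; order 28: 1.
Total: 1 + 15 + 7 + 1 + 3 + 1 = 28.

28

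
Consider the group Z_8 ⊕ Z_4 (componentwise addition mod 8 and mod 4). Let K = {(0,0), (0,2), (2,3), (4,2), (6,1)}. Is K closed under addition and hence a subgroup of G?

No

|K| = 5 does not divide |G| = 32, so by Lagrange K is not a subgroup.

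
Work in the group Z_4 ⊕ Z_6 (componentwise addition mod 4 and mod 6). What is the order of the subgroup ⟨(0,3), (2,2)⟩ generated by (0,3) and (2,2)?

12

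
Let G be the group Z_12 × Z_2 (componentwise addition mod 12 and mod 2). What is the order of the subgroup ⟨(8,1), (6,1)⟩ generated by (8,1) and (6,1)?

12

|⟨(8,1)⟩| = 6 and |⟨(6,1)⟩| = 2, so |H| is a multiple of lcm(6, 2) = 6 and divides |G| = 24.
Closing under the operation: H = {(0,0), (0,1), (2,0), (2,1), (4,0), (4,1), (6,0), (6,1), (8,0), (8,1), (10,0), (10,1)}, so |H| = 12.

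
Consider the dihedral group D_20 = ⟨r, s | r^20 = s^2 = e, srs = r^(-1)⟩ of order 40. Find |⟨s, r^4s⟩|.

10

|⟨s⟩| = 2 and |⟨r^4s⟩| = 2, so |H| is a multiple of lcm(2, 2) = 2 and divides |G| = 40.
Closing under the operation: H = {e, r^4, r^8, r^12, r^16, s, r^4s, r^8s, r^12s, r^16s}, so |H| = 10.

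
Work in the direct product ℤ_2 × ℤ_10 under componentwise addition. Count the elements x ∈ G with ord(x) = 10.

12

An element (a,b) has order lcm(ord(a), ord(b)); count pairs with lcm equal to 10.
Enumerating gives 12 such elements.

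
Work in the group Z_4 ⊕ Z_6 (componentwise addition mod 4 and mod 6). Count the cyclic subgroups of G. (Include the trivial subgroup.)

Group the elements of G by the cyclic subgroup they generate; each cyclic subgroup of order d accounts for φ(d) elements.
Cyclic subgroups by order — order 1: 1; order 2: 3; order 3: 1; order 4: 2; order 6: 3; order 12: 2.
Total: 12.

12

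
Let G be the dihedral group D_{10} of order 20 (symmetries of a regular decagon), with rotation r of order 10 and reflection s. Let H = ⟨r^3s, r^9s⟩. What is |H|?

10

|⟨r^3s⟩| = 2 and |⟨r^9s⟩| = 2, so |H| is a multiple of lcm(2, 2) = 2 and divides |G| = 20.
Closing under the operation: H = {e, r^2, r^4, r^6, r^8, rs, r^3s, r^5s, r^7s, r^9s}, so |H| = 10.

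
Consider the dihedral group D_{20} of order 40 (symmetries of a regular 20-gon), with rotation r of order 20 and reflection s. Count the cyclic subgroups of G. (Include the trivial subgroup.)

Group the elements of G by the cyclic subgroup they generate; each cyclic subgroup of order d accounts for φ(d) elements.
Cyclic subgroups by order — order 1: 1; order 2: 21; order 4: 1; order 5: 1; order 10: 1; order 20: 1.
Total: 26.

26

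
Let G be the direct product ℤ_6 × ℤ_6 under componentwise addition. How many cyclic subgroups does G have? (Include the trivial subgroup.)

Group the elements of G by the cyclic subgroup they generate; each cyclic subgroup of order d accounts for φ(d) elements.
Cyclic subgroups by order — order 1: 1; order 2: 3; order 3: 4; order 6: 12.
Total: 20.

20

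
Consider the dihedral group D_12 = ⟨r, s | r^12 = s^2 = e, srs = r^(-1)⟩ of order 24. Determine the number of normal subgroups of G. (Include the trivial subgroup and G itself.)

G has 34 subgroups. Checking conjugation-invariance by order — order 1: 1/1 normal; order 2: 1/13 normal; order 3: 1/1 normal; order 4: 1/7 normal; order 6: 1/5 normal; order 8: 0/3 normal; order 12: 3/3 normal; order 24: 1/1 normal.
Total normal subgroups: 9.

9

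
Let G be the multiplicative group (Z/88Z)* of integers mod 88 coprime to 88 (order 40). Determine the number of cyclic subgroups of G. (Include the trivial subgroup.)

Each element a generates a cyclic subgroup ⟨a⟩; distinct elements may generate the same one (a cyclic group of order d has φ(d) generators).
Cyclic subgroups by order — order 1: 1; order 2: 7; order 5: 1; order 10: 7.
Total: 16.

16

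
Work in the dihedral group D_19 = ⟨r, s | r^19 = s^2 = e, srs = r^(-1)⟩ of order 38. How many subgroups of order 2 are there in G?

|G| = 38 and 2 | 38, so subgroups of order 2 are possible by Lagrange.
The subgroups of order 2 are: {e, r^10s}; {e, r^11s}; {e, r^12s}; {e, r^13s}; … (19 in all).
So G has 19 subgroups of order 2.

19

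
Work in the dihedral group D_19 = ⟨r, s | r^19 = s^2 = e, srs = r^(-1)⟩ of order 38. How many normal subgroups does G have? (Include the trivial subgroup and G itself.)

G has 22 subgroups. Checking conjugation-invariance by order — order 1: 1/1 normal; order 2: 0/19 normal; order 19: 1/1 normal; order 38: 1/1 normal.
Total normal subgroups: 3.

3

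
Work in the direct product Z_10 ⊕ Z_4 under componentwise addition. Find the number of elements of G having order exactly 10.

An element (a,b) has order lcm(ord(a), ord(b)); count pairs with lcm equal to 10.
Enumerating gives 12 such elements.

12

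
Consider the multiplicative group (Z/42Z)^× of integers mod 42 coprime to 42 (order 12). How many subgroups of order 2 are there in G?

3

|G| = 12 and 2 | 12, so subgroups of order 2 are possible by Lagrange.
The subgroups of order 2 are: {1, 13}; {1, 29}; {1, 41}.
So G has 3 subgroups of order 2.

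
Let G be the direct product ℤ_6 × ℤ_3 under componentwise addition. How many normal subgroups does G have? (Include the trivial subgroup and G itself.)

G is abelian, so every subgroup is normal.
G has 12 subgroups in total, hence 12 normal subgroups.

12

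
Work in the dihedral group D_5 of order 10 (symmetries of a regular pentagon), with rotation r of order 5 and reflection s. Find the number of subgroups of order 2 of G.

5

|G| = 10 and 2 | 10, so subgroups of order 2 are possible by Lagrange.
The subgroups of order 2 are: {e, r^2s}; {e, r^3s}; {e, r^4s}; {e, rs}; … (5 in all).
So G has 5 subgroups of order 2.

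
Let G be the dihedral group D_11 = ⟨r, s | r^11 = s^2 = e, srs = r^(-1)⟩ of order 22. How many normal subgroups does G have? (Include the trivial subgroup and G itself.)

G has 14 subgroups. Checking conjugation-invariance by order — order 1: 1/1 normal; order 2: 0/11 normal; order 11: 1/1 normal; order 22: 1/1 normal.
Total normal subgroups: 3.

3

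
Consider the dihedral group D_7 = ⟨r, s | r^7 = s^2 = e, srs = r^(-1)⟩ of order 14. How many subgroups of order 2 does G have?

7

|G| = 14 and 2 | 14, so subgroups of order 2 are possible by Lagrange.
The subgroups of order 2 are: {e, r^2s}; {e, r^3s}; {e, r^4s}; {e, r^5s}; … (7 in all).
So G has 7 subgroups of order 2.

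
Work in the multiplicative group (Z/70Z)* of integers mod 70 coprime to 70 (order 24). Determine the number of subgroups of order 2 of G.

3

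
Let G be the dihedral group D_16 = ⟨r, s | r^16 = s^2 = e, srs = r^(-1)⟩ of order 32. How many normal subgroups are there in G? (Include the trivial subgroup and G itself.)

G has 36 subgroups. Checking conjugation-invariance by order — order 1: 1/1 normal; order 2: 1/17 normal; order 4: 1/9 normal; order 8: 1/5 normal; order 16: 3/3 normal; order 32: 1/1 normal.
Total normal subgroups: 8.

8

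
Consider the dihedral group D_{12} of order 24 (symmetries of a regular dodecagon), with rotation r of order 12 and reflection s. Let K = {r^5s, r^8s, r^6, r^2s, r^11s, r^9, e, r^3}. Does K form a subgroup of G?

Yes

|K| = 8 divides |G| = 24, consistent with Lagrange.
K contains the identity, every element's inverse is in K, and K is closed under ·: it is a subgroup.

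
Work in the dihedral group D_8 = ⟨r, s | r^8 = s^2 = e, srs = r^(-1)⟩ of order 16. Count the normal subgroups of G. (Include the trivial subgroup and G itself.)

G has 19 subgroups. Checking conjugation-invariance by order — order 1: 1/1 normal; order 2: 1/9 normal; order 4: 1/5 normal; order 8: 3/3 normal; order 16: 1/1 normal.
Total normal subgroups: 7.

7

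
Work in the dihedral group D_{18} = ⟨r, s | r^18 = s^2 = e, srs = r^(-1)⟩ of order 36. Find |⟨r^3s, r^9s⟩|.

|⟨r^3s⟩| = 2 and |⟨r^9s⟩| = 2, so |H| is a multiple of lcm(2, 2) = 2 and divides |G| = 36.
Closing under the operation: H = {e, r^6, r^12, r^3s, r^9s, r^15s}, so |H| = 6.

6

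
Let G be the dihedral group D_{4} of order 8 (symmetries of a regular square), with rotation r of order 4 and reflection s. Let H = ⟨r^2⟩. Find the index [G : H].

|⟨r^2⟩| = 2 and |G| = 8.
By Lagrange, [G : H] = |G|/|H| = 8/2 = 4.

4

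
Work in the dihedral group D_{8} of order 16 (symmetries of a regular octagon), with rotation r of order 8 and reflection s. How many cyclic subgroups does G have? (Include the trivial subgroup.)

A cyclic subgroup of order d is generated by each of its φ(d) elements of order d, so the cyclic subgroups of order d number (#elements of order d)/φ(d).
Cyclic subgroups by order — order 1: 1; order 2: 9; order 4: 1; order 8: 1.
Total: 12.

12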